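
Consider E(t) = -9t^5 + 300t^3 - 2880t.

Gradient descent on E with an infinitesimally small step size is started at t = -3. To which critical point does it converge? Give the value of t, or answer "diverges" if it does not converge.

E'(t) = -45(t - 4)(t - 2)(t + 2)(t + 4), so E'(-3) = 1575.
Gradient descent moves in the -E' direction, i.e. t is decreasing.
The nearest critical point in that direction is t = -4, where E'' = 4320 > 0 (a local minimum). The iterate converges there.

-4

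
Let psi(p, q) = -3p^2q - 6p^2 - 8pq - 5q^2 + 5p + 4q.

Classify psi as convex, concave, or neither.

The term -3p^2q is cubic, so the Hessian is not constant.
∂²psi/∂p² = -6q - 12, which takes both signs as q varies (negative for sufficiently large q). A diagonal entry of the Hessian changing sign means the Hessian is neither positive- nor negative-semidefinite on all of R^2.

neither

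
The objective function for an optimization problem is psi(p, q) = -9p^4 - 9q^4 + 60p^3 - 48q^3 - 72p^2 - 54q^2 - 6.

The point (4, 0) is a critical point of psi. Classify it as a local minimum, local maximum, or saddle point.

The mixed partial ∂²psi/∂p∂q is 0, so the Hessian at any point is diag(psi_pp, psi_qq) = diag(36(-3p^2 + 10p - 4), -36(3q^2 + 8q + 3)).
At (4, 0): H = diag(-432, -108).
Both eigenvalues are negative, so H is negative definite: a local maximum.

local maximum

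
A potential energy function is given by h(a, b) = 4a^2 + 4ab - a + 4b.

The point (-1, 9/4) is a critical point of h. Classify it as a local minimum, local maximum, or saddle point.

saddle point

The Hessian of h is constant: H = [[8, 4], [4, 0]].
det(H) = 8·0 − 4² = -16.
Since det(H) < 0, H is indefinite and the critical point is a saddle point.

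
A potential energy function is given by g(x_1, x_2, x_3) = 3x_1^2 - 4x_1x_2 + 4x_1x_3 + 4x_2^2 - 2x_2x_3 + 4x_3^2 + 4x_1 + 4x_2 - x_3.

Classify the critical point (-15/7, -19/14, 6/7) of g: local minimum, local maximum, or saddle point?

The Hessian is constant: H = [[6, -4, 4], [-4, 8, -2], [4, -2, 8]].
Leading principal minors: Δ₁ = 6, Δ₂ = 32, Δ₃ = 168.
All leading minors are positive, so H is positive definite: a local minimum.

local minimum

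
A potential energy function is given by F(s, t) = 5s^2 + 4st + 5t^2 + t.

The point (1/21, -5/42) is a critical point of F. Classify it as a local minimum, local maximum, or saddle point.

local minimum

The Hessian of F is constant: H = [[10, 4], [4, 10]].
det(H) = 10·10 − 4² = 84.
det(H) > 0 and tr(H) = 20 > 0, so H is positive definite and the point is a local minimum.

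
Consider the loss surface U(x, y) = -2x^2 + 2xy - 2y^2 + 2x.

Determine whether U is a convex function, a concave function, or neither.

U is quadratic, so its Hessian is the constant matrix H = [[-4, 2], [2, -4]].
det(H) = 12, tr(H) = -8.
det(H) > 0 and tr(H) < 0, so H is negative definite everywhere: concave.

concave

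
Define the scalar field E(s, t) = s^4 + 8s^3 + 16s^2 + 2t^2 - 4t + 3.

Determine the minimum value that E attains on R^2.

1

E(s,t) separates as P(s) + Q(t) + 3, so its minimum is min P + min Q + 3.
P'(s) = 4s(s + 2)(s + 4) vanishes at s ∈ {-4, -2, 0}; Q'(t) = 4(t - 1) vanishes at t ∈ {1}.
Local minima of P (where P''>0): P(-4)=0, P(0)=0. Local minima of Q: Q(1)=-2.
So the global minimum of E is P(-4) + Q(1) + 3 = 0 − 2 + 3 = 1, attained at (-4, 1).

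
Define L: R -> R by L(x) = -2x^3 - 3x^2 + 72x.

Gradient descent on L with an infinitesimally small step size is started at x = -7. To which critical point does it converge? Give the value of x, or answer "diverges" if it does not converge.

L'(x) = -6(x - 3)(x + 4), so L'(-7) = -180.
Gradient descent moves in the -L' direction, i.e. x is increasing.
The nearest critical point in that direction is x = -4, where L'' = 42 > 0 (a local minimum). The iterate converges there.

-4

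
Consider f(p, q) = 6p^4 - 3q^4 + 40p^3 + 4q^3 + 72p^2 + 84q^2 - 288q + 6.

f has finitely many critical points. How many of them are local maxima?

f separates as a function of p plus a function of q, so ∇f=0 decouples.
∂f/∂p = 24p(p + 2)(p + 3) = 0 at p ∈ {-3, -2, 0}; ∂f/∂q = -12(q - 3)(q - 2)(q + 4) = 0 at q ∈ {-4, 2, 3}.
The Hessian is diagonal: diag(f_pp, f_qq). Second derivatives: f_pp(-3)=72, f_pp(-2)=-48, f_pp(0)=144; f_qq(-4)=-504, f_qq(2)=72, f_qq(3)=-84.
Local maxima occur where both diagonal entries negative: (-2, -4), (-2, 3). Count: 2.

2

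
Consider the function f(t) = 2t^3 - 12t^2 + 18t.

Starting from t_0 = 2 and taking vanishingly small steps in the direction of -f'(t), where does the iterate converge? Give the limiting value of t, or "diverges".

f'(t) = 6(t - 3)(t - 1), so f'(2) = -6.
Gradient descent moves in the -f' direction, i.e. t is increasing.
The nearest critical point in that direction is t = 3, where f'' = 12 > 0 (a local minimum). The iterate converges there.

3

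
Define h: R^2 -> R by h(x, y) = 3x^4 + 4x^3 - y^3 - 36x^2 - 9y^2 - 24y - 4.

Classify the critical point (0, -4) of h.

saddle point

The mixed partial ∂²h/∂x∂y is 0, so the Hessian at any point is diag(h_xx, h_yy) = diag(12(3x^2 + 2x - 6), -6(y + 3)).
At (0, -4): H = diag(-72, 6).
The eigenvalues have opposite signs, so H is indefinite: a saddle point.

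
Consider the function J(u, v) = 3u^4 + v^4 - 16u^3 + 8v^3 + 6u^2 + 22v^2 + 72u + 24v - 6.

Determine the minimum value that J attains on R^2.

J(u,v) separates as P(u) + Q(v) − 6, so its minimum is min P + min Q − 6.
P'(u) = 12(u - 3)(u - 2)(u + 1) vanishes at u ∈ {-1, 2, 3}; Q'(v) = 4(v + 1)(v + 2)(v + 3) vanishes at v ∈ {-3, -2, -1}.
Local minima of P (where P''>0): P(-1)=-47, P(3)=81. Local minima of Q: Q(-3)=-9, Q(-1)=-9.
So the global minimum of J is P(-1) + Q(-3) − 6 = -47 − 9 − 6 = -62, attained at (-1, -3).

-62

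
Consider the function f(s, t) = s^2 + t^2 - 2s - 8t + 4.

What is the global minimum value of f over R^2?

-13

f(s,t) separates as P(s) + Q(t) + 4, so its minimum is min P + min Q + 4.
P'(s) = 2s - 2 vanishes at s ∈ {1}; Q'(t) = 2(t - 4) vanishes at t ∈ {4}.
Local minima of P (where P''>0): P(1)=-1. Local minima of Q: Q(4)=-16.
So the global minimum of f is P(1) + Q(4) + 4 = -1 − 16 + 4 = -13, attained at (1, 4).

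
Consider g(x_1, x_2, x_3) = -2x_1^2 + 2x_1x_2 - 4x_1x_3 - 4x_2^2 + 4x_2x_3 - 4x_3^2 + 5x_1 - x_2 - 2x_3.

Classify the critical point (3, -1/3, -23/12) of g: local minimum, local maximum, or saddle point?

local maximum

The Hessian is constant: H = [[-4, 2, -4], [2, -8, 4], [-4, 4, -8]].
Leading principal minors: Δ₁ = -4, Δ₂ = 28, Δ₃ = -96.
The minors alternate sign starting negative (−, +, −), so H is negative definite: a local maximum.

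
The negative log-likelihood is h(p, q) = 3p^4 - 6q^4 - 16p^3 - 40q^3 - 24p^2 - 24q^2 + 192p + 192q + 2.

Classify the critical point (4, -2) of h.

local minimum

The mixed partial ∂²h/∂p∂q is 0, so the Hessian at any point is diag(h_pp, h_qq) = diag(12(3p^2 - 8p - 4), -24(3q^2 + 10q + 2)).
At (4, -2): H = diag(144, 144).
Both eigenvalues are positive, so H is positive definite: a local minimum.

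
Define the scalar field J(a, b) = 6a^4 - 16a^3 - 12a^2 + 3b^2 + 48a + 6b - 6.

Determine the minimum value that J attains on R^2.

-47

J(a,b) separates as P(a) + Q(b) − 6, so its minimum is min P + min Q − 6.
P'(a) = 24(a - 2)(a - 1)(a + 1) vanishes at a ∈ {-1, 1, 2}; Q'(b) = 6b + 6 vanishes at b ∈ {-1}.
Local minima of P (where P''>0): P(-1)=-38, P(2)=16. Local minima of Q: Q(-1)=-3.
So the global minimum of J is P(-1) + Q(-1) − 6 = -38 − 3 − 6 = -47, attained at (-1, -1).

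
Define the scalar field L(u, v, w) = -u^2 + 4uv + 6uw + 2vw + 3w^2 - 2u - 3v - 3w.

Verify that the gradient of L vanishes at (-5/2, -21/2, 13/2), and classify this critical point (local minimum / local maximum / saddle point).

∇L = (-2u + 4v + 6w - 2, 4u + 2w - 3, 6u + 2v + 6w - 3); substituting (-5/2, -21/2, 13/2) gives ∇L = (0, 0, 0), so (-5/2, -21/2, 13/2) is indeed a critical point.
The Hessian is constant: H = [[-2, 4, 6], [4, 0, 2], [6, 2, 6]].
Leading principal minors: Δ₁ = -2, Δ₂ = -16, Δ₃ = 8.
The minors fit neither the all-positive nor the alternating-sign pattern, so H is indefinite: a saddle point.

saddle point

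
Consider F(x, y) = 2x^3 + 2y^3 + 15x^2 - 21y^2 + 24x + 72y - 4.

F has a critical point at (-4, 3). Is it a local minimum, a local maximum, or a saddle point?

The mixed partial ∂²F/∂x∂y is 0, so the Hessian at any point is diag(F_xx, F_yy) = diag(6(2x + 5), 6(2y - 7)).
At (-4, 3): H = diag(-18, -6).
Both eigenvalues are negative, so H is negative definite: a local maximum.

local maximum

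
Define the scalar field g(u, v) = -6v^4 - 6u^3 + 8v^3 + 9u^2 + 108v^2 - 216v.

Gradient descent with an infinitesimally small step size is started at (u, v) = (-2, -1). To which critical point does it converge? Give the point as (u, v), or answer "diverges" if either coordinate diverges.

(0, 1)

g is separable, so gradient descent decouples: u follows -∂g/∂u, v follows -∂g/∂v.
∂g/∂u = -18u(u - 1); at u=-2 this is -108, so u increases.
∂g/∂v = -24(v - 3)(v - 1)(v + 3); at v=-1 this is -384, so v increases.
u converges to its nearest critical value 0 (a local min of the u-part); v converges to 1. The iterate converges to (0, 1).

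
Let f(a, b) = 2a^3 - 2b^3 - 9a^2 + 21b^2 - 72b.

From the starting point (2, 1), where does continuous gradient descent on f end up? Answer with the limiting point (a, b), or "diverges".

(3, 3)

f is separable, so gradient descent decouples: a follows -∂f/∂a, b follows -∂f/∂b.
∂f/∂a = 6a(a - 3); at a=2 this is -12, so a increases.
∂f/∂b = -6(b - 4)(b - 3); at b=1 this is -36, so b increases.
a converges to its nearest critical value 3 (a local min of the a-part); b converges to 3. The iterate converges to (3, 3).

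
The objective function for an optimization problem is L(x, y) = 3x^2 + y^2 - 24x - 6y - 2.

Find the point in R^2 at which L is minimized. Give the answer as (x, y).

L(x,y) separates as P(x) + Q(y) − 2, so its minimum is min P + min Q − 2.
P'(x) = 6x - 24 vanishes at x ∈ {4}; Q'(y) = 2y - 6 vanishes at y ∈ {3}.
Local minima of P (where P''>0): P(4)=-48. Local minima of Q: Q(3)=-9.
So the global minimum of L is P(4) + Q(3) − 2 = -48 − 9 − 2 = -59, attained at (4, 3).

(4, 3)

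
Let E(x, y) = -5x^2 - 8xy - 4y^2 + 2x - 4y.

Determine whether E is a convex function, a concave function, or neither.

E is quadratic, so its Hessian is the constant matrix H = [[-10, -8], [-8, -8]].
det(H) = 16, tr(H) = -18.
det(H) > 0 and tr(H) < 0, so H is negative definite everywhere: concave.

concave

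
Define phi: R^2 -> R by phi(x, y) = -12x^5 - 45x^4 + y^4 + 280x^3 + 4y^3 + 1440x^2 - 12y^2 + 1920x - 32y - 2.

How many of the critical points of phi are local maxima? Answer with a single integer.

phi separates as a function of x plus a function of y, so ∇phi=0 decouples.
∂phi/∂x = -60(x - 4)(x + 1)(x + 2)(x + 4) = 0 at x ∈ {-4, -2, -1, 4}; ∂phi/∂y = 4(y - 2)(y + 1)(y + 4) = 0 at y ∈ {-4, -1, 2}.
The Hessian is diagonal: diag(phi_xx, phi_yy). Second derivatives: phi_xx(-4)=2880, phi_xx(-2)=-720, phi_xx(-1)=900, phi_xx(4)=-14400; phi_yy(-4)=72, phi_yy(-1)=-36, phi_yy(2)=72.
Local maxima occur where both diagonal entries negative: (-2, -1), (4, -1). Count: 2.

2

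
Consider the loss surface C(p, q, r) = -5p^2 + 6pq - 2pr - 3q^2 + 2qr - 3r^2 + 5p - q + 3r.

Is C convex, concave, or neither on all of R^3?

C is quadratic, so its Hessian is the constant matrix H = [[-10, 6, -2], [6, -6, 2], [-2, 2, -6]].
Leading principal minors: -10, 24, -128.
Signs alternate −, +, − ⇒ H ≺ 0 ⇒ concave.

concave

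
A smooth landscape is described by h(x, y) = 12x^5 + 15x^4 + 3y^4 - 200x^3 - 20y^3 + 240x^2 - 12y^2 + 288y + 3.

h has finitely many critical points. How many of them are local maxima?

h separates as a function of x plus a function of y, so ∇h=0 decouples.
∂h/∂x = 60x(x - 2)(x - 1)(x + 4) = 0 at x ∈ {-4, 0, 1, 2}; ∂h/∂y = 12(y - 4)(y - 3)(y + 2) = 0 at y ∈ {-2, 3, 4}.
The Hessian is diagonal: diag(h_xx, h_yy). Second derivatives: h_xx(-4)=-7200, h_xx(0)=480, h_xx(1)=-300, h_xx(2)=720; h_yy(-2)=360, h_yy(3)=-60, h_yy(4)=72.
Local maxima occur where both diagonal entries negative: (-4, 3), (1, 3). Count: 2.

2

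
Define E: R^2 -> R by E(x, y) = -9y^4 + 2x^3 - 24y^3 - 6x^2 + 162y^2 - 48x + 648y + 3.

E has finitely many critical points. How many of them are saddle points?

E separates as a function of x plus a function of y, so ∇E=0 decouples.
∂E/∂x = 6(x - 4)(x + 2) = 0 at x ∈ {-2, 4}; ∂E/∂y = -36(y - 3)(y + 2)(y + 3) = 0 at y ∈ {-3, -2, 3}.
The Hessian is diagonal: diag(E_xx, E_yy). Second derivatives: E_xx(-2)=-36, E_xx(4)=36; E_yy(-3)=-216, E_yy(-2)=180, E_yy(3)=-1080.
Saddle points occur where the two diagonal entries have opposite signs: (-2, -2), (4, -3), (4, 3). Count: 3.

3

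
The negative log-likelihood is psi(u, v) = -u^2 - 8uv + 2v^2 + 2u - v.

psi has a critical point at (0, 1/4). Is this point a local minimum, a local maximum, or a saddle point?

saddle point

The Hessian of psi is constant: H = [[-2, -8], [-8, 4]].
det(H) = (-2)·4 − (-8)² = -72.
Since det(H) < 0, H is indefinite and the critical point is a saddle point.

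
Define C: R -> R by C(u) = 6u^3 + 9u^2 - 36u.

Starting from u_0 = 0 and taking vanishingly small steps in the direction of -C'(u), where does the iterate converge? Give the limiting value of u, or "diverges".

1

C'(u) = 18(u - 1)(u + 2), so C'(0) = -36.
Gradient descent moves in the -C' direction, i.e. u is increasing.
The nearest critical point in that direction is u = 1, where C'' = 54 > 0 (a local minimum). The iterate converges there.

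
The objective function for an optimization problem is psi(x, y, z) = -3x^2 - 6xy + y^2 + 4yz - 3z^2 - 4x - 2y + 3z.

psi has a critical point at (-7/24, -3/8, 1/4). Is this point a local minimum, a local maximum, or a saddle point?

saddle point

The Hessian is constant: H = [[-6, -6, 0], [-6, 2, 4], [0, 4, -6]].
Leading principal minors: Δ₁ = -6, Δ₂ = -48, Δ₃ = 384.
The minors fit neither the all-positive nor the alternating-sign pattern, so H is indefinite: a saddle point.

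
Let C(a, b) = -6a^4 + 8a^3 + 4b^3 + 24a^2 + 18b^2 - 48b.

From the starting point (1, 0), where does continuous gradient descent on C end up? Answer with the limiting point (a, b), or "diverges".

(0, 1)

C is separable, so gradient descent decouples: a follows -∂C/∂a, b follows -∂C/∂b.
∂C/∂a = -24a(a - 2)(a + 1); at a=1 this is 48, so a decreases.
∂C/∂b = 12(b - 1)(b + 4); at b=0 this is -48, so b increases.
a converges to its nearest critical value 0 (a local min of the a-part); b converges to 1. The iterate converges to (0, 1).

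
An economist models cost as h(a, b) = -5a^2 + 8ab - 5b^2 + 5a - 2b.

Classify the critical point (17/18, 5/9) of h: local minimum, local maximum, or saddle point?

The Hessian of h is constant: H = [[-10, 8], [8, -10]].
det(H) = (-10)·(-10) − 8² = 36.
det(H) > 0 and tr(H) = -20 < 0, so H is negative definite and the point is a local maximum.

local maximum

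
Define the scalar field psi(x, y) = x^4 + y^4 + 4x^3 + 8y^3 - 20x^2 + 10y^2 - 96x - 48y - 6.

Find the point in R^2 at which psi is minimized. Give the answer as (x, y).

psi(x,y) separates as P(x) + Q(y) − 6, so its minimum is min P + min Q − 6.
P'(x) = 4(x - 3)(x + 2)(x + 4) vanishes at x ∈ {-4, -2, 3}; Q'(y) = 4(y - 1)(y + 3)(y + 4) vanishes at y ∈ {-4, -3, 1}.
Local minima of P (where P''>0): P(-4)=64, P(3)=-279. Local minima of Q: Q(-4)=96, Q(1)=-29.
So the global minimum of psi is P(3) + Q(1) − 6 = -279 − 29 − 6 = -314, attained at (3, 1).

(3, 1)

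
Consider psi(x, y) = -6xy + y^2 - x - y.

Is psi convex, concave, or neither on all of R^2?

psi is quadratic, so its Hessian is the constant matrix H = [[0, -6], [-6, 2]].
det(H) = -36, tr(H) = 2.
det(H) < 0, so H is indefinite: neither convex nor concave.

neither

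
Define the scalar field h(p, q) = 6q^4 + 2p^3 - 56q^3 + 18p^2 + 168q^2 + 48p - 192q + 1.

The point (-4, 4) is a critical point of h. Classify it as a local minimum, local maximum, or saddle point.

saddle point

The mixed partial ∂²h/∂p∂q is 0, so the Hessian at any point is diag(h_pp, h_qq) = diag(12(p + 3), 24(3q^2 - 14q + 14)).
At (-4, 4): H = diag(-12, 144).
The eigenvalues have opposite signs, so H is indefinite: a saddle point.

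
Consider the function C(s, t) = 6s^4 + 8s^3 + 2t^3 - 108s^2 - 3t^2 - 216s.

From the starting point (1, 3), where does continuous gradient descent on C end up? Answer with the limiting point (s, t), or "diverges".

C is separable, so gradient descent decouples: s follows -∂C/∂s, t follows -∂C/∂t.
∂C/∂s = 24(s - 3)(s + 1)(s + 3); at s=1 this is -384, so s increases.
∂C/∂t = 6t(t - 1); at t=3 this is 36, so t decreases.
s converges to its nearest critical value 3 (a local min of the s-part); t converges to 1. The iterate converges to (3, 1).

(3, 1)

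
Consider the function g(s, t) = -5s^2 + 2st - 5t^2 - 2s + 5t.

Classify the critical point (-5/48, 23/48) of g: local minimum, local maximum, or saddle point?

The Hessian of g is constant: H = [[-10, 2], [2, -10]].
det(H) = (-10)·(-10) − 2² = 96.
det(H) > 0 and tr(H) = -20 < 0, so H is negative definite and the point is a local maximum.

local maximum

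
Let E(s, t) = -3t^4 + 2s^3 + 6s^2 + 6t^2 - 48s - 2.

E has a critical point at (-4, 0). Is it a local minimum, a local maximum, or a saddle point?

saddle point

The mixed partial ∂²E/∂s∂t is 0, so the Hessian at any point is diag(E_ss, E_tt) = diag(12(s + 1), 12(-3t^2 + 1)).
At (-4, 0): H = diag(-36, 12).
The eigenvalues have opposite signs, so H is indefinite: a saddle point.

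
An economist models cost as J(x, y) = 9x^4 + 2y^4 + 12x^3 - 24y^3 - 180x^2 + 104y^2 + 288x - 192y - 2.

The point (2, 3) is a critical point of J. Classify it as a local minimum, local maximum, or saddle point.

saddle point

The mixed partial ∂²J/∂x∂y is 0, so the Hessian at any point is diag(J_xx, J_yy) = diag(36(3x^2 + 2x - 10), 8(3y^2 - 18y + 26)).
At (2, 3): H = diag(216, -8).
The eigenvalues have opposite signs, so H is indefinite: a saddle point.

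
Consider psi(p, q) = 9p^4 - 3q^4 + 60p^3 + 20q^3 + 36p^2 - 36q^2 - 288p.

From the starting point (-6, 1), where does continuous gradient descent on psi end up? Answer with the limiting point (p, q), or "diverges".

(-4, 2)

psi is separable, so gradient descent decouples: p follows -∂psi/∂p, q follows -∂psi/∂q.
∂psi/∂p = 36(p - 1)(p + 2)(p + 4); at p=-6 this is -2016, so p increases.
∂psi/∂q = -12q(q - 3)(q - 2); at q=1 this is -24, so q increases.
p converges to its nearest critical value -4 (a local min of the p-part); q converges to 2. The iterate converges to (-4, 2).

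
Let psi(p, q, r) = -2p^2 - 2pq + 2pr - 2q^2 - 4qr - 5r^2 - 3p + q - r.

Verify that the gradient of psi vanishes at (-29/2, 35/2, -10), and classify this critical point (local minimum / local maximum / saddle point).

∇psi = (-4p - 2q + 2r - 3, -2p - 4q - 4r + 1, 2p - 4q - 10r - 1); substituting (-29/2, 35/2, -10) gives ∇psi = (0, 0, 0), so (-29/2, 35/2, -10) is indeed a critical point.
The Hessian is constant: H = [[-4, -2, 2], [-2, -4, -4], [2, -4, -10]].
Leading principal minors: Δ₁ = -4, Δ₂ = 12, Δ₃ = -8.
The minors alternate sign starting negative (−, +, −), so H is negative definite: a local maximum.

local maximum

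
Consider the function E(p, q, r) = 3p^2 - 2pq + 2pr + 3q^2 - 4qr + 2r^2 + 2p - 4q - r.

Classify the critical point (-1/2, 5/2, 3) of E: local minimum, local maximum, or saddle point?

local minimum

The Hessian is constant: H = [[6, -2, 2], [-2, 6, -4], [2, -4, 4]].
Leading principal minors: Δ₁ = 6, Δ₂ = 32, Δ₃ = 40.
All leading minors are positive, so H is positive definite: a local minimum.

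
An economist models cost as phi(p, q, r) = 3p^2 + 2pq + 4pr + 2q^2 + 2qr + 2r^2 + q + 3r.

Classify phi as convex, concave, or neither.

convex

phi is quadratic, so its Hessian is the constant matrix H = [[6, 2, 4], [2, 4, 2], [4, 2, 4]].
Leading principal minors: 6, 20, 24.
All positive ⇒ H ≻ 0 ⇒ convex.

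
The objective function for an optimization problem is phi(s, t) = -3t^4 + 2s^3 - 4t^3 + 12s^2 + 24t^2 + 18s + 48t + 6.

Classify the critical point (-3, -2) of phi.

local maximum

The mixed partial ∂²phi/∂s∂t is 0, so the Hessian at any point is diag(phi_ss, phi_tt) = diag(12(s + 2), 12(-3t^2 - 2t + 4)).
At (-3, -2): H = diag(-12, -48).
Both eigenvalues are negative, so H is negative definite: a local maximum.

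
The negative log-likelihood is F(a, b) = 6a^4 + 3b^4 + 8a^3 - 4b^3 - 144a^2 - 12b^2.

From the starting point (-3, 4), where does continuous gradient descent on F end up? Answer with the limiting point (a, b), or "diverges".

(-4, 2)

F is separable, so gradient descent decouples: a follows -∂F/∂a, b follows -∂F/∂b.
∂F/∂a = 24a(a - 3)(a + 4); at a=-3 this is 432, so a decreases.
∂F/∂b = 12b(b - 2)(b + 1); at b=4 this is 480, so b decreases.
a converges to its nearest critical value -4 (a local min of the a-part); b converges to 2. The iterate converges to (-4, 2).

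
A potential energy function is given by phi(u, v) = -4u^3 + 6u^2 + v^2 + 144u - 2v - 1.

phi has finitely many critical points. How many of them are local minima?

1

phi separates as a function of u plus a function of v, so ∇phi=0 decouples.
∂phi/∂u = -12(u - 4)(u + 3) = 0 at u ∈ {-3, 4}; ∂phi/∂v = 2(v - 1) = 0 at v ∈ {1}.
The Hessian is diagonal: diag(phi_uu, phi_vv). Second derivatives: phi_uu(-3)=84, phi_uu(4)=-84; phi_vv(1)=2.
Local minima occur where both diagonal entries positive: (-3, 1). Count: 1.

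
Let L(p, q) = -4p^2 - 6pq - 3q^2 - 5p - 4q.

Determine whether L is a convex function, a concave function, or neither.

L is quadratic, so its Hessian is the constant matrix H = [[-8, -6], [-6, -6]].
det(H) = 12, tr(H) = -14.
det(H) > 0 and tr(H) < 0, so H is negative definite everywhere: concave.

concave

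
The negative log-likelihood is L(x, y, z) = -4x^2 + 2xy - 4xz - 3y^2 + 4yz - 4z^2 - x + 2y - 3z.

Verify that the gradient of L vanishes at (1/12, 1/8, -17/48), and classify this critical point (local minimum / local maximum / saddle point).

∇L = (-8x + 2y - 4z - 1, 2x - 6y + 4z + 2, -4x + 4y - 8z - 3); substituting (1/12, 1/8, -17/48) gives ∇L = (0, 0, 0), so (1/12, 1/8, -17/48) is indeed a critical point.
The Hessian is constant: H = [[-8, 2, -4], [2, -6, 4], [-4, 4, -8]].
Leading principal minors: Δ₁ = -8, Δ₂ = 44, Δ₃ = -192.
The minors alternate sign starting negative (−, +, −), so H is negative definite: a local maximum.

local maximum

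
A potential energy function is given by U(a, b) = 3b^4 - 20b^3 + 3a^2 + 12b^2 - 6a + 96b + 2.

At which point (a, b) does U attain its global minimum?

U(a,b) separates as P(a) + Q(b) + 2, so its minimum is min P + min Q + 2.
P'(a) = 6a - 6 vanishes at a ∈ {1}; Q'(b) = 12(b - 4)(b - 2)(b + 1) vanishes at b ∈ {-1, 2, 4}.
Local minima of P (where P''>0): P(1)=-3. Local minima of Q: Q(-1)=-61, Q(4)=64.
So the global minimum of U is P(1) + Q(-1) + 2 = -3 − 61 + 2 = -62, attained at (1, -1).

(1, -1)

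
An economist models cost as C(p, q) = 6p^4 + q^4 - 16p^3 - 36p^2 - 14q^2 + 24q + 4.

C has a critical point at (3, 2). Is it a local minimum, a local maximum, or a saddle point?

The mixed partial ∂²C/∂p∂q is 0, so the Hessian at any point is diag(C_pp, C_qq) = diag(24(3p^2 - 4p - 3), 4(3q^2 - 7)).
At (3, 2): H = diag(288, 20).
Both eigenvalues are positive, so H is positive definite: a local minimum.

local minimum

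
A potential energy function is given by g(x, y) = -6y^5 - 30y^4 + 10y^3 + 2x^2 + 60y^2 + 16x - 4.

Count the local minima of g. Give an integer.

2

g separates as a function of x plus a function of y, so ∇g=0 decouples.
∂g/∂x = 4(x + 4) = 0 at x ∈ {-4}; ∂g/∂y = -30y(y - 1)(y + 1)(y + 4) = 0 at y ∈ {-4, -1, 0, 1}.
The Hessian is diagonal: diag(g_xx, g_yy). Second derivatives: g_xx(-4)=4; g_yy(-4)=1800, g_yy(-1)=-180, g_yy(0)=120, g_yy(1)=-300.
Local minima occur where both diagonal entries positive: (-4, -4), (-4, 0). Count: 2.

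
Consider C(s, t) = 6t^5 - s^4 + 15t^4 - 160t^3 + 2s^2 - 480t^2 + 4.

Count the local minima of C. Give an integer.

2

C separates as a function of s plus a function of t, so ∇C=0 decouples.
∂C/∂s = -4s(s - 1)(s + 1) = 0 at s ∈ {-1, 0, 1}; ∂C/∂t = 30t(t - 4)(t + 2)(t + 4) = 0 at t ∈ {-4, -2, 0, 4}.
The Hessian is diagonal: diag(C_ss, C_tt). Second derivatives: C_ss(-1)=-8, C_ss(0)=4, C_ss(1)=-8; C_tt(-4)=-1920, C_tt(-2)=720, C_tt(0)=-960, C_tt(4)=5760.
Local minima occur where both diagonal entries positive: (0, -2), (0, 4). Count: 2.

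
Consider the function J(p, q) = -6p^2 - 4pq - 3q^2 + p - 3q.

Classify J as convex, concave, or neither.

concave

J is quadratic, so its Hessian is the constant matrix H = [[-12, -4], [-4, -6]].
det(H) = 56, tr(H) = -18.
det(H) > 0 and tr(H) < 0, so H is negative definite everywhere: concave.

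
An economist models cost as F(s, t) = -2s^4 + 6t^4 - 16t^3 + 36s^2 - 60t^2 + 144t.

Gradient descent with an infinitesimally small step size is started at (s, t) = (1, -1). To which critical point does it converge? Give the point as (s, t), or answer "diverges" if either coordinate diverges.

(0, -2)

F is separable, so gradient descent decouples: s follows -∂F/∂s, t follows -∂F/∂t.
∂F/∂s = -8s(s - 3)(s + 3); at s=1 this is 64, so s decreases.
∂F/∂t = 24(t - 3)(t - 1)(t + 2); at t=-1 this is 192, so t decreases.
s converges to its nearest critical value 0 (a local min of the s-part); t converges to -2. The iterate converges to (0, -2).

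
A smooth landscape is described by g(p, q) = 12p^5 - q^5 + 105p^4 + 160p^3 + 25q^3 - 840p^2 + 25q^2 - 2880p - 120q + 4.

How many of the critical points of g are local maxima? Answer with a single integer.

g separates as a function of p plus a function of q, so ∇g=0 decouples.
∂g/∂p = 60(p - 2)(p + 2)(p + 3)(p + 4) = 0 at p ∈ {-4, -3, -2, 2}; ∂g/∂q = -5(q - 4)(q - 1)(q + 2)(q + 3) = 0 at q ∈ {-3, -2, 1, 4}.
The Hessian is diagonal: diag(g_pp, g_qq). Second derivatives: g_pp(-4)=-720, g_pp(-3)=300, g_pp(-2)=-480, g_pp(2)=7200; g_qq(-3)=140, g_qq(-2)=-90, g_qq(1)=180, g_qq(4)=-630.
Local maxima occur where both diagonal entries negative: (-4, -2), (-4, 4), (-2, -2), (-2, 4). Count: 4.

4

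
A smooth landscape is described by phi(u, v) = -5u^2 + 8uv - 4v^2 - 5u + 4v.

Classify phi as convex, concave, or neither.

concave

phi is quadratic, so its Hessian is the constant matrix H = [[-10, 8], [8, -8]].
det(H) = 16, tr(H) = -18.
det(H) > 0 and tr(H) < 0, so H is negative definite everywhere: concave.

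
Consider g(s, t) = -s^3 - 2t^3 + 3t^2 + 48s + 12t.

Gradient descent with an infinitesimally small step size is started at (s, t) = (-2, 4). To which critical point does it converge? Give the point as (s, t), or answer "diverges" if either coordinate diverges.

diverges

g is separable, so gradient descent decouples: s follows -∂g/∂s, t follows -∂g/∂t.
∂g/∂s = -3(s - 4)(s + 4); at s=-2 this is 36, so s decreases.
∂g/∂t = -6(t - 2)(t + 1); at t=4 this is -60, so t increases.
The t-coordinate has no critical point in that direction and runs off to infinity.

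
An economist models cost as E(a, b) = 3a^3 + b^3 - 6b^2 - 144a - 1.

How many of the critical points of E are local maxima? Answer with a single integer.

E separates as a function of a plus a function of b, so ∇E=0 decouples.
∂E/∂a = 9(a - 4)(a + 4) = 0 at a ∈ {-4, 4}; ∂E/∂b = 3b(b - 4) = 0 at b ∈ {0, 4}.
The Hessian is diagonal: diag(E_aa, E_bb). Second derivatives: E_aa(-4)=-72, E_aa(4)=72; E_bb(0)=-12, E_bb(4)=12.
Local maxima occur where both diagonal entries negative: (-4, 0). Count: 1.

1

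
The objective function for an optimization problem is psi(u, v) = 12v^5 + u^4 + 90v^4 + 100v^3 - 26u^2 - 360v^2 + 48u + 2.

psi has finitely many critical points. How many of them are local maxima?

psi separates as a function of u plus a function of v, so ∇psi=0 decouples.
∂psi/∂u = 4(u - 3)(u - 1)(u + 4) = 0 at u ∈ {-4, 1, 3}; ∂psi/∂v = 60v(v - 1)(v + 3)(v + 4) = 0 at v ∈ {-4, -3, 0, 1}.
The Hessian is diagonal: diag(psi_uu, psi_vv). Second derivatives: psi_uu(-4)=140, psi_uu(1)=-40, psi_uu(3)=56; psi_vv(-4)=-1200, psi_vv(-3)=720, psi_vv(0)=-720, psi_vv(1)=1200.
Local maxima occur where both diagonal entries negative: (1, -4), (1, 0). Count: 2.

2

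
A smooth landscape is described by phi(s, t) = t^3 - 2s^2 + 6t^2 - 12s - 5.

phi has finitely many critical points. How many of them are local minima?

phi separates as a function of s plus a function of t, so ∇phi=0 decouples.
∂phi/∂s = -4(s + 3) = 0 at s ∈ {-3}; ∂phi/∂t = 3t(t + 4) = 0 at t ∈ {-4, 0}.
The Hessian is diagonal: diag(phi_ss, phi_tt). Second derivatives: phi_ss(-3)=-4; phi_tt(-4)=-12, phi_tt(0)=12.
Local minima occur where both diagonal entries positive: none. Count: 0.

0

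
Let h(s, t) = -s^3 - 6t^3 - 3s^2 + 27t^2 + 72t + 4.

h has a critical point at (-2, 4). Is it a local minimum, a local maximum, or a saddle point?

saddle point

The mixed partial ∂²h/∂s∂t is 0, so the Hessian at any point is diag(h_ss, h_tt) = diag(-6(s + 1), 18(-2t + 3)).
At (-2, 4): H = diag(6, -90).
The eigenvalues have opposite signs, so H is indefinite: a saddle point.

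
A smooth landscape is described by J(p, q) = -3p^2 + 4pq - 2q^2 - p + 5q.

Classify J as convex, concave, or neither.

concave

J is quadratic, so its Hessian is the constant matrix H = [[-6, 4], [4, -4]].
det(H) = 8, tr(H) = -10.
det(H) > 0 and tr(H) < 0, so H is negative definite everywhere: concave.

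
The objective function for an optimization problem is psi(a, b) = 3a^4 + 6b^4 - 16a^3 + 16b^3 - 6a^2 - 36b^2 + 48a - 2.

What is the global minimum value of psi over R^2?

psi(a,b) separates as P(a) + Q(b) − 2, so its minimum is min P + min Q − 2.
P'(a) = 12(a - 4)(a - 1)(a + 1) vanishes at a ∈ {-1, 1, 4}; Q'(b) = 24b(b - 1)(b + 3) vanishes at b ∈ {-3, 0, 1}.
Local minima of P (where P''>0): P(-1)=-35, P(4)=-160. Local minima of Q: Q(-3)=-270, Q(1)=-14.
So the global minimum of psi is P(4) + Q(-3) − 2 = -160 − 270 − 2 = -432, attained at (4, -3).

-432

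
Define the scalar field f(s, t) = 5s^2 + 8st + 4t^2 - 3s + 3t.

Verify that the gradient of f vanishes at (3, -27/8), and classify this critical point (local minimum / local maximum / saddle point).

∇f = (10s + 8t - 3, 8s + 8t + 3); substituting (3, -27/8) gives ∇f = (0, 0), so (3, -27/8) is indeed a critical point.
The Hessian of f is constant: H = [[10, 8], [8, 8]].
det(H) = 10·8 − 8² = 16.
det(H) > 0 and tr(H) = 18 > 0, so H is positive definite and the point is a local minimum.

local minimum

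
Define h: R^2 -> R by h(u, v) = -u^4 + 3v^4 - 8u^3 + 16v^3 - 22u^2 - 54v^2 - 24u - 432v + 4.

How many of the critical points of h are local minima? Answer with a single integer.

2

h separates as a function of u plus a function of v, so ∇h=0 decouples.
∂h/∂u = -4(u + 1)(u + 2)(u + 3) = 0 at u ∈ {-3, -2, -1}; ∂h/∂v = 12(v - 3)(v + 3)(v + 4) = 0 at v ∈ {-4, -3, 3}.
The Hessian is diagonal: diag(h_uu, h_vv). Second derivatives: h_uu(-3)=-8, h_uu(-2)=4, h_uu(-1)=-8; h_vv(-4)=84, h_vv(-3)=-72, h_vv(3)=504.
Local minima occur where both diagonal entries positive: (-2, -4), (-2, 3). Count: 2.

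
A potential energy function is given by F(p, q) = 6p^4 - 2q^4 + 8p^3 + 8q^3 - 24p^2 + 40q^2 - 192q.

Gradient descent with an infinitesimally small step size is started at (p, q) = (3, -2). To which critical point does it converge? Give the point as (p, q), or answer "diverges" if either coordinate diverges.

F is separable, so gradient descent decouples: p follows -∂F/∂p, q follows -∂F/∂q.
∂F/∂p = 24p(p - 1)(p + 2); at p=3 this is 720, so p decreases.
∂F/∂q = -8(q - 4)(q - 2)(q + 3); at q=-2 this is -192, so q increases.
p converges to its nearest critical value 1 (a local min of the p-part); q converges to 2. The iterate converges to (1, 2).

(1, 2)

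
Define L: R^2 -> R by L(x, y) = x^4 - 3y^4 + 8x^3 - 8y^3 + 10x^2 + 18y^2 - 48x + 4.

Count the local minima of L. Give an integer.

2

L separates as a function of x plus a function of y, so ∇L=0 decouples.
∂L/∂x = 4(x - 1)(x + 3)(x + 4) = 0 at x ∈ {-4, -3, 1}; ∂L/∂y = -12y(y - 1)(y + 3) = 0 at y ∈ {-3, 0, 1}.
The Hessian is diagonal: diag(L_xx, L_yy). Second derivatives: L_xx(-4)=20, L_xx(-3)=-16, L_xx(1)=80; L_yy(-3)=-144, L_yy(0)=36, L_yy(1)=-48.
Local minima occur where both diagonal entries positive: (-4, 0), (1, 0). Count: 2.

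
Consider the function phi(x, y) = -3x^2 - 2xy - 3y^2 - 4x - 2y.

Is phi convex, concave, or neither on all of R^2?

concave

phi is quadratic, so its Hessian is the constant matrix H = [[-6, -2], [-2, -6]].
det(H) = 32, tr(H) = -12.
det(H) > 0 and tr(H) < 0, so H is negative definite everywhere: concave.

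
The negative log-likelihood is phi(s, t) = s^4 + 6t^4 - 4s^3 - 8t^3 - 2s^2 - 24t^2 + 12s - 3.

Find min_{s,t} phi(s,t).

phi(s,t) separates as P(s) + Q(t) − 3, so its minimum is min P + min Q − 3.
P'(s) = 4(s - 3)(s - 1)(s + 1) vanishes at s ∈ {-1, 1, 3}; Q'(t) = 24t(t - 2)(t + 1) vanishes at t ∈ {-1, 0, 2}.
Local minima of P (where P''>0): P(-1)=-9, P(3)=-9. Local minima of Q: Q(-1)=-10, Q(2)=-64.
So the global minimum of phi is P(-1) + Q(2) − 3 = -9 − 64 − 3 = -76, attained at (-1, 2).

-76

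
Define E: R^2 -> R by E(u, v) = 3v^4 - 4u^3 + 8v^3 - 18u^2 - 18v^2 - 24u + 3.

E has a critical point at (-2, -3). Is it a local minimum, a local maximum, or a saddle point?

The mixed partial ∂²E/∂u∂v is 0, so the Hessian at any point is diag(E_uu, E_vv) = diag(-12(2u + 3), 12(3v^2 + 4v - 3)).
At (-2, -3): H = diag(12, 144).
Both eigenvalues are positive, so H is positive definite: a local minimum.

local minimum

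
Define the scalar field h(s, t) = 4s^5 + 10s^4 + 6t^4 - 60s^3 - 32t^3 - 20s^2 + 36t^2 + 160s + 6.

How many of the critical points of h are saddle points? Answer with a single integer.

6

h separates as a function of s plus a function of t, so ∇h=0 decouples.
∂h/∂s = 20(s - 2)(s - 1)(s + 1)(s + 4) = 0 at s ∈ {-4, -1, 1, 2}; ∂h/∂t = 24t(t - 3)(t - 1) = 0 at t ∈ {0, 1, 3}.
The Hessian is diagonal: diag(h_ss, h_tt). Second derivatives: h_ss(-4)=-1800, h_ss(-1)=360, h_ss(1)=-200, h_ss(2)=360; h_tt(0)=72, h_tt(1)=-48, h_tt(3)=144.
Saddle points occur where the two diagonal entries have opposite signs: (-4, 0), (-4, 3), (-1, 1), (1, 0), (1, 3), (2, 1). Count: 6.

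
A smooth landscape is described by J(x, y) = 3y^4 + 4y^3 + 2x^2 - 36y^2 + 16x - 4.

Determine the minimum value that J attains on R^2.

-225

J(x,y) separates as P(x) + Q(y) − 4, so its minimum is min P + min Q − 4.
P'(x) = 4x + 16 vanishes at x ∈ {-4}; Q'(y) = 12y(y - 2)(y + 3) vanishes at y ∈ {-3, 0, 2}.
Local minima of P (where P''>0): P(-4)=-32. Local minima of Q: Q(-3)=-189, Q(2)=-64.
So the global minimum of J is P(-4) + Q(-3) − 4 = -32 − 189 − 4 = -225, attained at (-4, -3).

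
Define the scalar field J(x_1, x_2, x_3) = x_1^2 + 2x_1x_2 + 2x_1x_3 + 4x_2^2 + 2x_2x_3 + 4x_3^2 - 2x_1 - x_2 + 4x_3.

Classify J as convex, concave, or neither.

convex

J is quadratic, so its Hessian is the constant matrix H = [[2, 2, 2], [2, 8, 2], [2, 2, 8]].
Leading principal minors: 2, 12, 72.
All positive ⇒ H ≻ 0 ⇒ convex.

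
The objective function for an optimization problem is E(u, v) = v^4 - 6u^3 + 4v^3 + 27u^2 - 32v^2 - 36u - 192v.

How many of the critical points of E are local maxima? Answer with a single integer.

E separates as a function of u plus a function of v, so ∇E=0 decouples.
∂E/∂u = -18(u - 2)(u - 1) = 0 at u ∈ {1, 2}; ∂E/∂v = 4(v - 4)(v + 3)(v + 4) = 0 at v ∈ {-4, -3, 4}.
The Hessian is diagonal: diag(E_uu, E_vv). Second derivatives: E_uu(1)=18, E_uu(2)=-18; E_vv(-4)=32, E_vv(-3)=-28, E_vv(4)=224.
Local maxima occur where both diagonal entries negative: (2, -3). Count: 1.

1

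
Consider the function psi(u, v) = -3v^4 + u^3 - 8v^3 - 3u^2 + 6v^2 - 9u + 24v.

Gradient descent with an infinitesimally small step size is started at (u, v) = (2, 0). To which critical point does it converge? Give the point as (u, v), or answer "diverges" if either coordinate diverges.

(3, -1)

psi is separable, so gradient descent decouples: u follows -∂psi/∂u, v follows -∂psi/∂v.
∂psi/∂u = 3(u - 3)(u + 1); at u=2 this is -9, so u increases.
∂psi/∂v = -12(v - 1)(v + 1)(v + 2); at v=0 this is 24, so v decreases.
u converges to its nearest critical value 3 (a local min of the u-part); v converges to -1. The iterate converges to (3, -1).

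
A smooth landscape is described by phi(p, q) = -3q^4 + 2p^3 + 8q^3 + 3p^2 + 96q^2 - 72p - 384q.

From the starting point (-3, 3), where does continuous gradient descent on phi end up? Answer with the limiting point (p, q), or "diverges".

(3, 2)

phi is separable, so gradient descent decouples: p follows -∂phi/∂p, q follows -∂phi/∂q.
∂phi/∂p = 6(p - 3)(p + 4); at p=-3 this is -36, so p increases.
∂phi/∂q = -12(q - 4)(q - 2)(q + 4); at q=3 this is 84, so q decreases.
p converges to its nearest critical value 3 (a local min of the p-part); q converges to 2. The iterate converges to (3, 2).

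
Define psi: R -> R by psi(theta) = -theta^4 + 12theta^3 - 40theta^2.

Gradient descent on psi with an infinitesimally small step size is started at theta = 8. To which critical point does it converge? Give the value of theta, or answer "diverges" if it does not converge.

psi'(theta) = -4theta(theta - 5)(theta - 4), so psi'(8) = -384.
Gradient descent moves in the -psi' direction, i.e. theta is increasing.
There is no critical point above theta=8, and psi' keeps the same sign, so the iterate runs off to +∞.

diverges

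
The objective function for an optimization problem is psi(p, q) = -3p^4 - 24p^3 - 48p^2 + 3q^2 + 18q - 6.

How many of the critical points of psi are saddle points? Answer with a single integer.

psi separates as a function of p plus a function of q, so ∇psi=0 decouples.
∂psi/∂p = -12p(p + 2)(p + 4) = 0 at p ∈ {-4, -2, 0}; ∂psi/∂q = 6(q + 3) = 0 at q ∈ {-3}.
The Hessian is diagonal: diag(psi_pp, psi_qq). Second derivatives: psi_pp(-4)=-96, psi_pp(-2)=48, psi_pp(0)=-96; psi_qq(-3)=6.
Saddle points occur where the two diagonal entries have opposite signs: (-4, -3), (0, -3). Count: 2.

2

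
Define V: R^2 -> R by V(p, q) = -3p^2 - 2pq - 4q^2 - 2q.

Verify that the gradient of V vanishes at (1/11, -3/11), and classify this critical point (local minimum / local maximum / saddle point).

∇V = (-6p - 2q, -2p - 8q - 2); substituting (1/11, -3/11) gives ∇V = (0, 0), so (1/11, -3/11) is indeed a critical point.
The Hessian of V is constant: H = [[-6, -2], [-2, -8]].
det(H) = (-6)·(-8) − (-2)² = 44.
det(H) > 0 and tr(H) = -14 < 0, so H is negative definite and the point is a local maximum.

local maximum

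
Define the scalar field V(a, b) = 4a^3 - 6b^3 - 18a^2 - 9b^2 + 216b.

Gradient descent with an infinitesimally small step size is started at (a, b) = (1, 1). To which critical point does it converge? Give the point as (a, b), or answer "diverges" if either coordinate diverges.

(3, -4)

V is separable, so gradient descent decouples: a follows -∂V/∂a, b follows -∂V/∂b.
∂V/∂a = 12a(a - 3); at a=1 this is -24, so a increases.
∂V/∂b = -18(b - 3)(b + 4); at b=1 this is 180, so b decreases.
a converges to its nearest critical value 3 (a local min of the a-part); b converges to -4. The iterate converges to (3, -4).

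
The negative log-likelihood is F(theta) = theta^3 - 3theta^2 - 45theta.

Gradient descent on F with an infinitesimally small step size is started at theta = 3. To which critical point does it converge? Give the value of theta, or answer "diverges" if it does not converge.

F'(theta) = 3(theta - 5)(theta + 3), so F'(3) = -36.
Gradient descent moves in the -F' direction, i.e. theta is increasing.
The nearest critical point in that direction is theta = 5, where F'' = 24 > 0 (a local minimum). The iterate converges there.

5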